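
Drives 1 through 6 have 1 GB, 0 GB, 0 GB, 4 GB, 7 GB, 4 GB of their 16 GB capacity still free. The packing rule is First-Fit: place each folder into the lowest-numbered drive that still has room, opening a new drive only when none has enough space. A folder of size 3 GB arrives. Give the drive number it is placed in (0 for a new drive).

4

Drives with room: drive 4 (4 GB), drive 5 (7 GB), drive 6 (4 GB).
The first with room is drive 4.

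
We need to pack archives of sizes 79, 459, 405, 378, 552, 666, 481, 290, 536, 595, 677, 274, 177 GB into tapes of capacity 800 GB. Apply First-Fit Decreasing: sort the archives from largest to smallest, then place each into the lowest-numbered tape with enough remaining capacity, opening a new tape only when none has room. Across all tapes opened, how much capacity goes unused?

831

Sorted descending: 677, 666, 595, 552, 536, 481, 459, 405, 378, 290, 274, 177, 79.
tape 1: place 677 GB, 123 GB left
tape 2: place 666 GB, 134 GB left
tape 3: place 595 GB, 205 GB left
tape 4: place 552 GB, 248 GB left
tape 5: place 536 GB, 264 GB left
tape 6: place 481 GB, 319 GB left
tape 7: place 459 GB, 341 GB left
tape 8: place 405 GB, 395 GB left
tape 8: place 378 GB, 17 GB left
tape 6: place 290 GB, 29 GB left
tape 7: place 274 GB, 67 GB left
tape 3: place 177 GB, 28 GB left
tape 1: place 79 GB, 44 GB left
8 tapes × 800 GB = 6400 GB; used 5569 GB; unused 831 GB.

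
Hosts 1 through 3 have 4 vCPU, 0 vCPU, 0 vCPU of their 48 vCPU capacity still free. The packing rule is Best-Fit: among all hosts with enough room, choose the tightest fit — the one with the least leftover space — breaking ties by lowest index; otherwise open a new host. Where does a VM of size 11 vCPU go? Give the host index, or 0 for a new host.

No host has ≥ 11 vCPU free, so a new host is opened.

0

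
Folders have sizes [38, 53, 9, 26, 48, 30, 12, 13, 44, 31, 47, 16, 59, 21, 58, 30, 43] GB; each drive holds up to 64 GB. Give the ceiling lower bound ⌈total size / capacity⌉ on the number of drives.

10 drives

Total size = 38 + 53 + 9 + 26 + 48 + 30 + 12 + 13 + 44 + 31 + 47 + 16 + 59 + 21 + 58 + 30 + 43 = 578 GB.
⌈578 / 64⌉ = 10.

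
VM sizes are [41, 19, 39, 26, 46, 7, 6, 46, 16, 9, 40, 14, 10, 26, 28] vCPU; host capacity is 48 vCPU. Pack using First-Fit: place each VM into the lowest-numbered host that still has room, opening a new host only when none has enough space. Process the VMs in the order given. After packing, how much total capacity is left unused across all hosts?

59

41 vCPU → host 1 (remaining 7 vCPU)
19 vCPU → host 2 (remaining 29 vCPU)
39 vCPU → host 3 (remaining 9 vCPU)
26 vCPU → host 2 (remaining 3 vCPU)
46 vCPU → host 4 (remaining 2 vCPU)
7 vCPU → host 1 (remaining 0 vCPU)
6 vCPU → host 3 (remaining 3 vCPU)
46 vCPU → host 5 (remaining 2 vCPU)
16 vCPU → host 6 (remaining 32 vCPU)
9 vCPU → host 6 (remaining 23 vCPU)
40 vCPU → host 7 (remaining 8 vCPU)
14 vCPU → host 6 (remaining 9 vCPU)
10 vCPU → host 8 (remaining 38 vCPU)
26 vCPU → host 8 (remaining 12 vCPU)
28 vCPU → host 9 (remaining 20 vCPU)
9 hosts × 48 vCPU = 432 vCPU; used 373 vCPU; unused 59 vCPU.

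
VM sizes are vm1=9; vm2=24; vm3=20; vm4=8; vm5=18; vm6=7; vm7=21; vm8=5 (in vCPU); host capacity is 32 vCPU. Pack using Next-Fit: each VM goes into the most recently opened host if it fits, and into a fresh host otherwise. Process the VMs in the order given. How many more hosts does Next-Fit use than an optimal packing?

Next-Fit: [9] [24] [20,8] [18,7] [21,5] → 5 hosts.
Total size 112 vCPU; any packing needs at least ⌈112/32⌉ = 4 hosts.
An optimal packing achieves that bound: [24,8] [21,9] [20,7,5] [18] → 4 hosts.
Excess: 5 − 4 = 1.

1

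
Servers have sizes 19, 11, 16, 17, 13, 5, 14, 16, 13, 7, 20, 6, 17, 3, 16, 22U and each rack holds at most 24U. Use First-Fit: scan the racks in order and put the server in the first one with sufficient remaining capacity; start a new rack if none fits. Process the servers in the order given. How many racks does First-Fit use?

Put 19U in rack 1; 5U remain.
Put 11U in rack 2; 13U remain.
Put 16U in rack 3; 8U remain.
Put 17U in rack 4; 7U remain.
Put 13U in rack 2; 0U remain.
Put 5U in rack 1; 0U remain.
Put 14U in rack 5; 10U remain.
Put 16U in rack 6; 8U remain.
Put 13U in rack 7; 11U remain.
Put 7U in rack 3; 1U remain.
Put 20U in rack 8; 4U remain.
Put 6U in rack 4; 1U remain.
Put 17U in rack 9; 7U remain.
Put 3U in rack 5; 7U remain.
Put 16U in rack 10; 8U remain.
Put 22U in rack 11; 2U remain.

11 racks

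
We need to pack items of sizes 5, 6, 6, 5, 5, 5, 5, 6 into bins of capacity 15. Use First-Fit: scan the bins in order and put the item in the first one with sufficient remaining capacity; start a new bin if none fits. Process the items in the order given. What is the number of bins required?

4

5 → bin 1 (remaining 10)
6 → bin 1 (remaining 4)
6 → bin 2 (remaining 9)
5 → bin 2 (remaining 4)
5 → bin 3 (remaining 10)
5 → bin 3 (remaining 5)
5 → bin 3 (remaining 0)
6 → bin 4 (remaining 9)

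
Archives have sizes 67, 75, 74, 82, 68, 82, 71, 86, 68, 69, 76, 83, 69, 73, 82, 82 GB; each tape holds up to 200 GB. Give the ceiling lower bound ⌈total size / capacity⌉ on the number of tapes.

7 tapes

Total size = 67 + 75 + 74 + 82 + 68 + 82 + 71 + 86 + 68 + 69 + 76 + 83 + 69 + 73 + 82 + 82 = 1207 GB.
⌈1207 / 200⌉ = 7.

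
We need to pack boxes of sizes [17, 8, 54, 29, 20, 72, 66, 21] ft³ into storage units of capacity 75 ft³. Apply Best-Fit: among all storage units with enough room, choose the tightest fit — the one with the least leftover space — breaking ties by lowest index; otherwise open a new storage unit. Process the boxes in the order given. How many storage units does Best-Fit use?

Put 17 ft³ in storage unit 1; 58 ft³ remain.
Put 8 ft³ in storage unit 1; 50 ft³ remain.
Put 54 ft³ in storage unit 2; 21 ft³ remain.
Put 29 ft³ in storage unit 1; 21 ft³ remain.
Put 20 ft³ in storage unit 1; 1 ft³ remain.
Put 72 ft³ in storage unit 3; 3 ft³ remain.
Put 66 ft³ in storage unit 4; 9 ft³ remain.
Put 21 ft³ in storage unit 2; 0 ft³ remain.

4 storage units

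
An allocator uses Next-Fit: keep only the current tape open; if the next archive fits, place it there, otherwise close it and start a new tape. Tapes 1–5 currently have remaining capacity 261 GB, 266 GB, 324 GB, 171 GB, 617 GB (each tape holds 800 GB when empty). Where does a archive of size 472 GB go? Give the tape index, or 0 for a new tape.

5

Next-Fit only looks at tape 5, which has 617 GB free.
472 GB fits there.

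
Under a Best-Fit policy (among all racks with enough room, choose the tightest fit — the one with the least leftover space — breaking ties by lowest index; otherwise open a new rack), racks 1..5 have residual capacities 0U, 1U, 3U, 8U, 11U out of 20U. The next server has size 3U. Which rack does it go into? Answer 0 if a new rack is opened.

Racks with room: rack 3 (3U), rack 4 (8U), rack 5 (11U).
Tightest fit is rack 3 with 3U free.

3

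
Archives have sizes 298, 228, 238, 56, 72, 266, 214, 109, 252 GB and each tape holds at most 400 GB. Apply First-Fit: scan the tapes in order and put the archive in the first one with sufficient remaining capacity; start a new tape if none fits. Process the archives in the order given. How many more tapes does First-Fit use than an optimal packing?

0

First-Fit: [298,56] [228,72] [238,109] [266] [214] [252] → 6 tapes.
6 archives exceed 200 GB (half the capacity), and no two of those can share a tape, so at least 6 tapes are needed.
So 6 is already optimal.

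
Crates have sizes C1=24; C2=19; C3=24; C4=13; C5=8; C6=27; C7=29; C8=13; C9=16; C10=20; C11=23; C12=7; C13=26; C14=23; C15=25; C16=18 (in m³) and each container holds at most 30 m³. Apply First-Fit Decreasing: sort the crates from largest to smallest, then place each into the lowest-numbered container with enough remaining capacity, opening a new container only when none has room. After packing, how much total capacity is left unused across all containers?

Sorted descending: 29, 27, 26, 25, 24, 24, 23, 23, 20, 19, 18, 16, 13, 13, 8, 7.
29 m³ → container 1 (remaining 1 m³)
27 m³ → container 2 (remaining 3 m³)
26 m³ → container 3 (remaining 4 m³)
25 m³ → container 4 (remaining 5 m³)
24 m³ → container 5 (remaining 6 m³)
24 m³ → container 6 (remaining 6 m³)
23 m³ → container 7 (remaining 7 m³)
23 m³ → container 8 (remaining 7 m³)
20 m³ → container 9 (remaining 10 m³)
19 m³ → container 10 (remaining 11 m³)
18 m³ → container 11 (remaining 12 m³)
16 m³ → container 12 (remaining 14 m³)
13 m³ → container 12 (remaining 1 m³)
13 m³ → container 13 (remaining 17 m³)
8 m³ → container 9 (remaining 2 m³)
7 m³ → container 7 (remaining 0 m³)
13 containers × 30 m³ = 390 m³; used 315 m³; unused 75 m³.

75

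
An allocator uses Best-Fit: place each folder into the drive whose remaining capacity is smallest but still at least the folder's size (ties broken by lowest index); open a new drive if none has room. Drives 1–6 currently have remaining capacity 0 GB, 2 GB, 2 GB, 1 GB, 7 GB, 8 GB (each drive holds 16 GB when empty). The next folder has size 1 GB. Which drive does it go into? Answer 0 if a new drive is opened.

Drives with room: drive 2 (2 GB), drive 3 (2 GB), drive 4 (1 GB), drive 5 (7 GB), drive 6 (8 GB).
Tightest fit is drive 4 with 1 GB free.

4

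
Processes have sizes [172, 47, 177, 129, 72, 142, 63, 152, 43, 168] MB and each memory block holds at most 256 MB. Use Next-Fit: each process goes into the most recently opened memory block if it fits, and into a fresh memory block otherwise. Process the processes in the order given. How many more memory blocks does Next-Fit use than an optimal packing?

0

Next-Fit: [172,47] [177] [129,72] [142,63] [152,43] [168] → 6 memory blocks.
6 processes exceed 128 MB (half the capacity), and no two of those can share a memory block, so at least 6 memory blocks are needed.
So 6 is already optimal.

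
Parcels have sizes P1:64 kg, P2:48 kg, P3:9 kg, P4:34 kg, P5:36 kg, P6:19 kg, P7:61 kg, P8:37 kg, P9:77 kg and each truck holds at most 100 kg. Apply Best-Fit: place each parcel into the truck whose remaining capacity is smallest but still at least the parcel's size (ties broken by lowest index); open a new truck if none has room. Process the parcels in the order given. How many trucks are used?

5

truck 1: place P1 (64 kg), 36 kg left
truck 2: place P2 (48 kg), 52 kg left
truck 1: place P3 (9 kg), 27 kg left
truck 2: place P4 (34 kg), 18 kg left
truck 3: place P5 (36 kg), 64 kg left
truck 1: place P6 (19 kg), 8 kg left
truck 3: place P7 (61 kg), 3 kg left
truck 4: place P8 (37 kg), 63 kg left
truck 5: place P9 (77 kg), 23 kg left
Final trucks: [64,9,19] [48,34] [36,61] [37] [77].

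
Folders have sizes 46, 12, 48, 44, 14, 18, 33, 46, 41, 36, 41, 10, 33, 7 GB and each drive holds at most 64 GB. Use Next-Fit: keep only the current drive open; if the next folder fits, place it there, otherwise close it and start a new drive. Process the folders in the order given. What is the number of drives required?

9 drives

drive 1: place 46 GB, 18 GB left
drive 1: place 12 GB, 6 GB left
drive 2: place 48 GB, 16 GB left
drive 3: place 44 GB, 20 GB left
drive 3: place 14 GB, 6 GB left
drive 4: place 18 GB, 46 GB left
drive 4: place 33 GB, 13 GB left
drive 5: place 46 GB, 18 GB left
drive 6: place 41 GB, 23 GB left
drive 7: place 36 GB, 28 GB left
drive 8: place 41 GB, 23 GB left
drive 8: place 10 GB, 13 GB left
drive 9: place 33 GB, 31 GB left
drive 9: place 7 GB, 24 GB left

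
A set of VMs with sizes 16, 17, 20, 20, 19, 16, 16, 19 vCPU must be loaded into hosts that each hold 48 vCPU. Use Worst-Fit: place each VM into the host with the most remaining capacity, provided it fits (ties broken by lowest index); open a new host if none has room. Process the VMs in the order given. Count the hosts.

Put 16 vCPU in host 1; 32 vCPU remain.
Put 17 vCPU in host 1; 15 vCPU remain.
Put 20 vCPU in host 2; 28 vCPU remain.
Put 20 vCPU in host 2; 8 vCPU remain.
Put 19 vCPU in host 3; 29 vCPU remain.
Put 16 vCPU in host 3; 13 vCPU remain.
Put 16 vCPU in host 4; 32 vCPU remain.
Put 19 vCPU in host 4; 13 vCPU remain.

4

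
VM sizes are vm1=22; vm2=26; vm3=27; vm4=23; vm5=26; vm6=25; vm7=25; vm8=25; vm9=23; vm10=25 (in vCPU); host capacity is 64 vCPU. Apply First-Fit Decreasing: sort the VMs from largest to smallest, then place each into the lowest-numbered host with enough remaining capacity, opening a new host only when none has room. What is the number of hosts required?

5

Sorted descending: 27, 26, 26, 25, 25, 25, 25, 23, 23, 22.
Put 27 vCPU in host 1; 37 vCPU remain.
Put 26 vCPU in host 1; 11 vCPU remain.
Put 26 vCPU in host 2; 38 vCPU remain.
Put 25 vCPU in host 2; 13 vCPU remain.
Put 25 vCPU in host 3; 39 vCPU remain.
Put 25 vCPU in host 3; 14 vCPU remain.
Put 25 vCPU in host 4; 39 vCPU remain.
Put 23 vCPU in host 4; 16 vCPU remain.
Put 23 vCPU in host 5; 41 vCPU remain.
Put 22 vCPU in host 5; 19 vCPU remain.
Final hosts: [27,26] [26,25] [25,25] [25,23] [23,22].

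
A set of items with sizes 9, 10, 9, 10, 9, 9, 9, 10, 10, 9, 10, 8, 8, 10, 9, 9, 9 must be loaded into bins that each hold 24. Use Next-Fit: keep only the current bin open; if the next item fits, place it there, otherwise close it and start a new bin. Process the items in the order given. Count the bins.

9 bins

Put 9 in bin 1; 15 remain.
Put 10 in bin 1; 5 remain.
Put 9 in bin 2; 15 remain.
Put 10 in bin 2; 5 remain.
Put 9 in bin 3; 15 remain.
Put 9 in bin 3; 6 remain.
Put 9 in bin 4; 15 remain.
Put 10 in bin 4; 5 remain.
Put 10 in bin 5; 14 remain.
Put 9 in bin 5; 5 remain.
Put 10 in bin 6; 14 remain.
Put 8 in bin 6; 6 remain.
Put 8 in bin 7; 16 remain.
Put 10 in bin 7; 6 remain.
Put 9 in bin 8; 15 remain.
Put 9 in bin 8; 6 remain.
Put 9 in bin 9; 15 remain.
Final bins: [9,10] [9,10] [9,9] [9,10] [10,9] [10,8] [8,10] [9,9] [9].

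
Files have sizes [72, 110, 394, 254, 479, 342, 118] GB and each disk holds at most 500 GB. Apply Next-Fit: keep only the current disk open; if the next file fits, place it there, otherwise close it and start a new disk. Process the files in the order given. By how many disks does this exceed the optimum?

Next-Fit: [72,110] [394] [254] [479] [342,118] → 5 disks.
Total size 1769 GB; any packing needs at least ⌈1769/500⌉ = 4 disks.
An optimal packing achieves that bound: [479] [394,72] [342,118] [254,110] → 4 disks.
Excess: 5 − 4 = 1.

1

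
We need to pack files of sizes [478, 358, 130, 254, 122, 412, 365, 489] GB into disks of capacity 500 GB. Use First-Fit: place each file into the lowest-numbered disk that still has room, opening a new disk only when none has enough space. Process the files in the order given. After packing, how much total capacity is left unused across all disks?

392

disk 1: place 478 GB, 22 GB left
disk 2: place 358 GB, 142 GB left
disk 2: place 130 GB, 12 GB left
disk 3: place 254 GB, 246 GB left
disk 3: place 122 GB, 124 GB left
disk 4: place 412 GB, 88 GB left
disk 5: place 365 GB, 135 GB left
disk 6: place 489 GB, 11 GB left
6 disks × 500 GB = 3000 GB; used 2608 GB; unused 392 GB.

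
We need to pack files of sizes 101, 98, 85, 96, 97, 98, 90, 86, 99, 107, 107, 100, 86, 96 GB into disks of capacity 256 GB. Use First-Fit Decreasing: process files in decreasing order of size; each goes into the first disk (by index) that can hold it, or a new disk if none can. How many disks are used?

Sorted descending: 107, 107, 101, 100, 99, 98, 98, 97, 96, 96, 90, 86, 86, 85.
Put 107 GB in disk 1; 149 GB remain.
Put 107 GB in disk 1; 42 GB remain.
Put 101 GB in disk 2; 155 GB remain.
Put 100 GB in disk 2; 55 GB remain.
Put 99 GB in disk 3; 157 GB remain.
Put 98 GB in disk 3; 59 GB remain.
Put 98 GB in disk 4; 158 GB remain.
Put 97 GB in disk 4; 61 GB remain.
Put 96 GB in disk 5; 160 GB remain.
Put 96 GB in disk 5; 64 GB remain.
Put 90 GB in disk 6; 166 GB remain.
Put 86 GB in disk 6; 80 GB remain.
Put 86 GB in disk 7; 170 GB remain.
Put 85 GB in disk 7; 85 GB remain.

7 disks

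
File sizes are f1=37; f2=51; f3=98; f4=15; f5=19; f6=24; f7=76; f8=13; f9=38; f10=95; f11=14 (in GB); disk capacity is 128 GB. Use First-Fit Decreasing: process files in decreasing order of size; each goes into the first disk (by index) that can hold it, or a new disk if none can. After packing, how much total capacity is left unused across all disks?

Sorted descending: 98, 95, 76, 51, 38, 37, 24, 19, 15, 14, 13.
98 GB → disk 1 (remaining 30 GB)
95 GB → disk 2 (remaining 33 GB)
76 GB → disk 3 (remaining 52 GB)
51 GB → disk 3 (remaining 1 GB)
38 GB → disk 4 (remaining 90 GB)
37 GB → disk 4 (remaining 53 GB)
24 GB → disk 1 (remaining 6 GB)
19 GB → disk 2 (remaining 14 GB)
15 GB → disk 4 (remaining 38 GB)
14 GB → disk 2 (remaining 0 GB)
13 GB → disk 4 (remaining 25 GB)
4 disks × 128 GB = 512 GB; used 480 GB; unused 32 GB.

32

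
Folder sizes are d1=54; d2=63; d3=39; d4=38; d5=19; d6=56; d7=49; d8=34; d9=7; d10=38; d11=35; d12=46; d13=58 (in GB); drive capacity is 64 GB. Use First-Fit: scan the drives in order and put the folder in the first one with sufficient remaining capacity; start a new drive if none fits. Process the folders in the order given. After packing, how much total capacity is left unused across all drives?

Put d1 (54 GB) in drive 1; 10 GB remain.
Put d2 (63 GB) in drive 2; 1 GB remain.
Put d3 (39 GB) in drive 3; 25 GB remain.
Put d4 (38 GB) in drive 4; 26 GB remain.
Put d5 (19 GB) in drive 3; 6 GB remain.
Put d6 (56 GB) in drive 5; 8 GB remain.
Put d7 (49 GB) in drive 6; 15 GB remain.
Put d8 (34 GB) in drive 7; 30 GB remain.
Put d9 (7 GB) in drive 1; 3 GB remain.
Put d10 (38 GB) in drive 8; 26 GB remain.
Put d11 (35 GB) in drive 9; 29 GB remain.
Put d12 (46 GB) in drive 10; 18 GB remain.
Put d13 (58 GB) in drive 11; 6 GB remain.
11 drives × 64 GB = 704 GB; used 536 GB; unused 168 GB.

168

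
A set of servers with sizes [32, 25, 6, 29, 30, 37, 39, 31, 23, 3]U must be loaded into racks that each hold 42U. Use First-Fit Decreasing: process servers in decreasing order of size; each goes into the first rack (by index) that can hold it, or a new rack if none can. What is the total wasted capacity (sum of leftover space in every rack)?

81

Sorted descending: 39, 37, 32, 31, 30, 29, 25, 23, 6, 3.
39U → rack 1 (remaining 3U)
37U → rack 2 (remaining 5U)
32U → rack 3 (remaining 10U)
31U → rack 4 (remaining 11U)
30U → rack 5 (remaining 12U)
29U → rack 6 (remaining 13U)
25U → rack 7 (remaining 17U)
23U → rack 8 (remaining 19U)
6U → rack 3 (remaining 4U)
3U → rack 1 (remaining 0U)
8 racks × 42U = 336U; used 255U; unused 81U.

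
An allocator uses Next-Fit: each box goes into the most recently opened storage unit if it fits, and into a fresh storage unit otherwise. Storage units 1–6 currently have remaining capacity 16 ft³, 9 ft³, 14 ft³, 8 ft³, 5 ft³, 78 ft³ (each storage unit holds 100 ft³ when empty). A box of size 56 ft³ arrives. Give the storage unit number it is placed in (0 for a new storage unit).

6

Next-Fit only looks at storage unit 6, which has 78 ft³ free.
56 ft³ fits there.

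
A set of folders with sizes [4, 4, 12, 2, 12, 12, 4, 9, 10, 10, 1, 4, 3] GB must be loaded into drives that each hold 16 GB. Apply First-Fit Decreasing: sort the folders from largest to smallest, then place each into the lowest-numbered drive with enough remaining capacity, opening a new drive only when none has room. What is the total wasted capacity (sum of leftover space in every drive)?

9

Sorted descending: 12, 12, 12, 10, 10, 9, 4, 4, 4, 4, 3, 2, 1.
Put 12 GB in drive 1; 4 GB remain.
Put 12 GB in drive 2; 4 GB remain.
Put 12 GB in drive 3; 4 GB remain.
Put 10 GB in drive 4; 6 GB remain.
Put 10 GB in drive 5; 6 GB remain.
Put 9 GB in drive 6; 7 GB remain.
Put 4 GB in drive 1; 0 GB remain.
Put 4 GB in drive 2; 0 GB remain.
Put 4 GB in drive 3; 0 GB remain.
Put 4 GB in drive 4; 2 GB remain.
Put 3 GB in drive 5; 3 GB remain.
Put 2 GB in drive 4; 0 GB remain.
Put 1 GB in drive 5; 2 GB remain.
6 drives × 16 GB = 96 GB; used 87 GB; unused 9 GB.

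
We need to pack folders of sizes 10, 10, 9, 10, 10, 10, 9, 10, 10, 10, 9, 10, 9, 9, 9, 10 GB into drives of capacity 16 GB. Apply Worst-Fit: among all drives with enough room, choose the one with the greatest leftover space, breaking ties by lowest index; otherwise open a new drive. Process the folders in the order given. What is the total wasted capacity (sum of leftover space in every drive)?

102

drive 1: place 10 GB, 6 GB left
drive 2: place 10 GB, 6 GB left
drive 3: place 9 GB, 7 GB left
drive 4: place 10 GB, 6 GB left
drive 5: place 10 GB, 6 GB left
drive 6: place 10 GB, 6 GB left
drive 7: place 9 GB, 7 GB left
drive 8: place 10 GB, 6 GB left
drive 9: place 10 GB, 6 GB left
drive 10: place 10 GB, 6 GB left
drive 11: place 9 GB, 7 GB left
drive 12: place 10 GB, 6 GB left
drive 13: place 9 GB, 7 GB left
drive 14: place 9 GB, 7 GB left
drive 15: place 9 GB, 7 GB left
drive 16: place 10 GB, 6 GB left
16 drives × 16 GB = 256 GB; used 154 GB; unused 102 GB.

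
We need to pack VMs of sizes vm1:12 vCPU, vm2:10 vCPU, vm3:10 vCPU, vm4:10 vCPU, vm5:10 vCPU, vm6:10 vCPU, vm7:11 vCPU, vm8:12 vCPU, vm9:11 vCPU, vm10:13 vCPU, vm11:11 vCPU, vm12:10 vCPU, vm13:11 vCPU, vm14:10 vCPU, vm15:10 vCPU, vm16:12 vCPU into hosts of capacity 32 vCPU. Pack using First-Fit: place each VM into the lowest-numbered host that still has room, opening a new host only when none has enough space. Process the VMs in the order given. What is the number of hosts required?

6

Put vm1 (12 vCPU) in host 1; 20 vCPU remain.
Put vm2 (10 vCPU) in host 1; 10 vCPU remain.
Put vm3 (10 vCPU) in host 1; 0 vCPU remain.
Put vm4 (10 vCPU) in host 2; 22 vCPU remain.
Put vm5 (10 vCPU) in host 2; 12 vCPU remain.
Put vm6 (10 vCPU) in host 2; 2 vCPU remain.
Put vm7 (11 vCPU) in host 3; 21 vCPU remain.
Put vm8 (12 vCPU) in host 3; 9 vCPU remain.
Put vm9 (11 vCPU) in host 4; 21 vCPU remain.
Put vm10 (13 vCPU) in host 4; 8 vCPU remain.
Put vm11 (11 vCPU) in host 5; 21 vCPU remain.
Put vm12 (10 vCPU) in host 5; 11 vCPU remain.
Put vm13 (11 vCPU) in host 5; 0 vCPU remain.
Put vm14 (10 vCPU) in host 6; 22 vCPU remain.
Put vm15 (10 vCPU) in host 6; 12 vCPU remain.
Put vm16 (12 vCPU) in host 6; 0 vCPU remain.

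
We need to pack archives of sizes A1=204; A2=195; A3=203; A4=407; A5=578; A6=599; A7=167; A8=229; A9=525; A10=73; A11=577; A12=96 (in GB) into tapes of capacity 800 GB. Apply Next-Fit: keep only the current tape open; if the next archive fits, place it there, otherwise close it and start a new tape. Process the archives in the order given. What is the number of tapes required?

tape 1: place A1 (204 GB), 596 GB left
tape 1: place A2 (195 GB), 401 GB left
tape 1: place A3 (203 GB), 198 GB left
tape 2: place A4 (407 GB), 393 GB left
tape 3: place A5 (578 GB), 222 GB left
tape 4: place A6 (599 GB), 201 GB left
tape 4: place A7 (167 GB), 34 GB left
tape 5: place A8 (229 GB), 571 GB left
tape 5: place A9 (525 GB), 46 GB left
tape 6: place A10 (73 GB), 727 GB left
tape 6: place A11 (577 GB), 150 GB left
tape 6: place A12 (96 GB), 54 GB left
Final tapes: [204,195,203] [407] [578] [599,167] [229,525] [73,577,96].

6 tapes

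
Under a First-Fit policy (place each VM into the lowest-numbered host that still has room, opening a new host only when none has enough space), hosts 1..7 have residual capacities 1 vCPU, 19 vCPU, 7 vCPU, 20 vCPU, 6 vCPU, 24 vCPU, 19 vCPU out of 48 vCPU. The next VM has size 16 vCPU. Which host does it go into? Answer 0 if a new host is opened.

2

Hosts with room: host 2 (19 vCPU), host 4 (20 vCPU), host 6 (24 vCPU), host 7 (19 vCPU).
The first with room is host 2.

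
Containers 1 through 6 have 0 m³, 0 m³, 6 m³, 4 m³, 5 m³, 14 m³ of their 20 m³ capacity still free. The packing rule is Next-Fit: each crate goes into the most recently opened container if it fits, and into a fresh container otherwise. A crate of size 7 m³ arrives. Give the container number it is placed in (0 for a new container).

6

Next-Fit only looks at container 6, which has 14 m³ free.
7 m³ fits there.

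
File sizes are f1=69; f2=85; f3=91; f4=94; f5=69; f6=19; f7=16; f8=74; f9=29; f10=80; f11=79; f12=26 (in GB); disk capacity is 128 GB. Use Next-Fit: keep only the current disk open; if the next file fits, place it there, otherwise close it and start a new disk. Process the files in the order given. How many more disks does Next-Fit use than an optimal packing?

0

Next-Fit: [69] [85] [91] [94] [69,19,16] [74,29] [80] [79,26] → 8 disks.
8 files exceed 64 GB (half the capacity), and no two of those can share a disk, so at least 8 disks are needed.
So 8 is already optimal.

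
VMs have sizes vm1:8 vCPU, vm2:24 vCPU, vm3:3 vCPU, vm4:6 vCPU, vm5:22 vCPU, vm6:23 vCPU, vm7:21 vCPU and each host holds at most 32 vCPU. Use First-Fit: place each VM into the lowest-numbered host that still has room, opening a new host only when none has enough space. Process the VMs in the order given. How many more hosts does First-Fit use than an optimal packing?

0

First-Fit: [8,24] [3,6,22] [23] [21] → 4 hosts.
Total size 107 vCPU; any packing needs at least ⌈107/32⌉ = 4 hosts.
So 4 is already optimal.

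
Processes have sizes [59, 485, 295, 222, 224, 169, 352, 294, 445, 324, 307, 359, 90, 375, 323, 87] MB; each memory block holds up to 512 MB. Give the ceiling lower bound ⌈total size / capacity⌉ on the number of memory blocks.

Total size = 59 + 485 + 295 + 222 + 224 + 169 + 352 + 294 + 445 + 324 + 307 + 359 + 90 + 375 + 323 + 87 = 4410 MB.
⌈4410 / 512⌉ = 9.

9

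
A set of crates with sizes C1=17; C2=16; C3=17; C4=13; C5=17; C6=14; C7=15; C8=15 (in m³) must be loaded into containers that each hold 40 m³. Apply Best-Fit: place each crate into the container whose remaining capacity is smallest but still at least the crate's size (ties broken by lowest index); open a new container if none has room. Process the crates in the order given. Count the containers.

C1 (17 m³) → container 1 (remaining 23 m³)
C2 (16 m³) → container 1 (remaining 7 m³)
C3 (17 m³) → container 2 (remaining 23 m³)
C4 (13 m³) → container 2 (remaining 10 m³)
C5 (17 m³) → container 3 (remaining 23 m³)
C6 (14 m³) → container 3 (remaining 9 m³)
C7 (15 m³) → container 4 (remaining 25 m³)
C8 (15 m³) → container 4 (remaining 10 m³)

4 containers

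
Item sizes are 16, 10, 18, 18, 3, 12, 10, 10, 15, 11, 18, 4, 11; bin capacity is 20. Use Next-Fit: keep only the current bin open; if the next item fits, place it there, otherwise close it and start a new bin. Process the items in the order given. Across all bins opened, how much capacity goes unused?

16 → bin 1 (remaining 4)
10 → bin 2 (remaining 10)
18 → bin 3 (remaining 2)
18 → bin 4 (remaining 2)
3 → bin 5 (remaining 17)
12 → bin 5 (remaining 5)
10 → bin 6 (remaining 10)
10 → bin 6 (remaining 0)
15 → bin 7 (remaining 5)
11 → bin 8 (remaining 9)
18 → bin 9 (remaining 2)
4 → bin 10 (remaining 16)
11 → bin 10 (remaining 5)
10 bins × 20 = 200; used 156; unused 44.

44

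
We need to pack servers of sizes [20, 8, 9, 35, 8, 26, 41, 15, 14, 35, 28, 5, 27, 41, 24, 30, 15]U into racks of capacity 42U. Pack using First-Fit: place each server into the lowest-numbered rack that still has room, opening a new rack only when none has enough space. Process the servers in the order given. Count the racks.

rack 1: place 20U, 22U left
rack 1: place 8U, 14U left
rack 1: place 9U, 5U left
rack 2: place 35U, 7U left
rack 3: place 8U, 34U left
rack 3: place 26U, 8U left
rack 4: place 41U, 1U left
rack 5: place 15U, 27U left
rack 5: place 14U, 13U left
rack 6: place 35U, 7U left
rack 7: place 28U, 14U left
rack 1: place 5U, 0U left
rack 8: place 27U, 15U left
rack 9: place 41U, 1U left
rack 10: place 24U, 18U left
rack 11: place 30U, 12U left
rack 8: place 15U, 0U left

11 racks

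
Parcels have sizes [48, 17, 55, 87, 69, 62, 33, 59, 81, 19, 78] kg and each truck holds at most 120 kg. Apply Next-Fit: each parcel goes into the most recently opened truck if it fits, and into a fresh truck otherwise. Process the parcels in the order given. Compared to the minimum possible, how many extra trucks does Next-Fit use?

1

Next-Fit: [48,17,55] [87] [69] [62,33] [59] [81,19] [78] → 7 trucks.
Total size 608 kg; any packing needs at least ⌈608/120⌉ = 6 trucks.
An optimal packing achieves that bound: [87,33] [81,19,17] [78] [69,48] [62,55] [59] → 6 trucks.
Excess: 7 − 6 = 1.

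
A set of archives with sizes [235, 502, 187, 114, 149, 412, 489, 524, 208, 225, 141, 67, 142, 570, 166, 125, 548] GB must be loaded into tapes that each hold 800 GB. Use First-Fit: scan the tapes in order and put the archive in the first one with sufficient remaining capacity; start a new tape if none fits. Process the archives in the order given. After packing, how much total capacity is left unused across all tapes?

235 GB → tape 1 (remaining 565 GB)
502 GB → tape 1 (remaining 63 GB)
187 GB → tape 2 (remaining 613 GB)
114 GB → tape 2 (remaining 499 GB)
149 GB → tape 2 (remaining 350 GB)
412 GB → tape 3 (remaining 388 GB)
489 GB → tape 4 (remaining 311 GB)
524 GB → tape 5 (remaining 276 GB)
208 GB → tape 2 (remaining 142 GB)
225 GB → tape 3 (remaining 163 GB)
141 GB → tape 2 (remaining 1 GB)
67 GB → tape 3 (remaining 96 GB)
142 GB → tape 4 (remaining 169 GB)
570 GB → tape 6 (remaining 230 GB)
166 GB → tape 4 (remaining 3 GB)
125 GB → tape 5 (remaining 151 GB)
548 GB → tape 7 (remaining 252 GB)
7 tapes × 800 GB = 5600 GB; used 4804 GB; unused 796 GB.

796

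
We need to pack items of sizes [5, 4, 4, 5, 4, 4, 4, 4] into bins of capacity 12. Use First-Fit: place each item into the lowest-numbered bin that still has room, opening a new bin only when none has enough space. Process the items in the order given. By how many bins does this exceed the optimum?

First-Fit: [5,4] [4,5] [4,4,4] [4] → 4 bins.
Total size 34; any packing needs at least ⌈34/12⌉ = 3 bins.
An optimal packing achieves that bound: [5,5] [4,4,4] [4,4,4] → 3 bins.
Excess: 4 − 3 = 1.

1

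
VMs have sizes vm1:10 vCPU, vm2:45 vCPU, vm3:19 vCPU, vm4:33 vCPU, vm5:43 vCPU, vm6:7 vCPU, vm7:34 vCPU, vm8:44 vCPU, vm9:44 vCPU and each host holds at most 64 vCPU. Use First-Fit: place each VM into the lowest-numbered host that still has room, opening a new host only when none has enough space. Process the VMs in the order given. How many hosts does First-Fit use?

6 hosts

vm1 (10 vCPU) → host 1 (remaining 54 vCPU)
vm2 (45 vCPU) → host 1 (remaining 9 vCPU)
vm3 (19 vCPU) → host 2 (remaining 45 vCPU)
vm4 (33 vCPU) → host 2 (remaining 12 vCPU)
vm5 (43 vCPU) → host 3 (remaining 21 vCPU)
vm6 (7 vCPU) → host 1 (remaining 2 vCPU)
vm7 (34 vCPU) → host 4 (remaining 30 vCPU)
vm8 (44 vCPU) → host 5 (remaining 20 vCPU)
vm9 (44 vCPU) → host 6 (remaining 20 vCPU)
Final hosts: [10,45,7] [19,33] [43] [34] [44] [44].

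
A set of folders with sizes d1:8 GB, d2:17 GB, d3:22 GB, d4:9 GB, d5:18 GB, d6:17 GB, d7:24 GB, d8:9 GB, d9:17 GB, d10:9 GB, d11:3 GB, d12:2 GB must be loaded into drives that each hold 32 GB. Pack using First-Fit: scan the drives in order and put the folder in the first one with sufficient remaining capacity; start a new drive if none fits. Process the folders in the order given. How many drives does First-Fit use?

6 drives

Put d1 (8 GB) in drive 1; 24 GB remain.
Put d2 (17 GB) in drive 1; 7 GB remain.
Put d3 (22 GB) in drive 2; 10 GB remain.
Put d4 (9 GB) in drive 2; 1 GB remain.
Put d5 (18 GB) in drive 3; 14 GB remain.
Put d6 (17 GB) in drive 4; 15 GB remain.
Put d7 (24 GB) in drive 5; 8 GB remain.
Put d8 (9 GB) in drive 3; 5 GB remain.
Put d9 (17 GB) in drive 6; 15 GB remain.
Put d10 (9 GB) in drive 4; 6 GB remain.
Put d11 (3 GB) in drive 1; 4 GB remain.
Put d12 (2 GB) in drive 1; 2 GB remain.
Final drives: [8,17,3,2] [22,9] [18,9] [17,9] [24] [17].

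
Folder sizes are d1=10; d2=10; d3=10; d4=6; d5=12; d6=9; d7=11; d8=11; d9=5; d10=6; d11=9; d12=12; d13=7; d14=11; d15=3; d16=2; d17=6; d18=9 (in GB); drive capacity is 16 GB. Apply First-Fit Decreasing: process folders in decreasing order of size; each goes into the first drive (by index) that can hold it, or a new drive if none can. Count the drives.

11

Sorted descending: 12, 12, 11, 11, 11, 10, 10, 10, 9, 9, 9, 7, 6, 6, 6, 5, 3, 2.
drive 1: place 12 GB, 4 GB left
drive 2: place 12 GB, 4 GB left
drive 3: place 11 GB, 5 GB left
drive 4: place 11 GB, 5 GB left
drive 5: place 11 GB, 5 GB left
drive 6: place 10 GB, 6 GB left
drive 7: place 10 GB, 6 GB left
drive 8: place 10 GB, 6 GB left
drive 9: place 9 GB, 7 GB left
drive 10: place 9 GB, 7 GB left
drive 11: place 9 GB, 7 GB left
drive 9: place 7 GB, 0 GB left
drive 6: place 6 GB, 0 GB left
drive 7: place 6 GB, 0 GB left
drive 8: place 6 GB, 0 GB left
drive 3: place 5 GB, 0 GB left
drive 1: place 3 GB, 1 GB left
drive 2: place 2 GB, 2 GB left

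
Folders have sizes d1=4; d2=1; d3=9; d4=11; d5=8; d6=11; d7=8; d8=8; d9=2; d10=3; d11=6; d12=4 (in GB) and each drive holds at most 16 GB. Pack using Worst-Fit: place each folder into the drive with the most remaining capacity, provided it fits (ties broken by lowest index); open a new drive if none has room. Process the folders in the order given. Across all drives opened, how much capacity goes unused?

21

Put d1 (4 GB) in drive 1; 12 GB remain.
Put d2 (1 GB) in drive 1; 11 GB remain.
Put d3 (9 GB) in drive 1; 2 GB remain.
Put d4 (11 GB) in drive 2; 5 GB remain.
Put d5 (8 GB) in drive 3; 8 GB remain.
Put d6 (11 GB) in drive 4; 5 GB remain.
Put d7 (8 GB) in drive 3; 0 GB remain.
Put d8 (8 GB) in drive 5; 8 GB remain.
Put d9 (2 GB) in drive 5; 6 GB remain.
Put d10 (3 GB) in drive 5; 3 GB remain.
Put d11 (6 GB) in drive 6; 10 GB remain.
Put d12 (4 GB) in drive 6; 6 GB remain.
6 drives × 16 GB = 96 GB; used 75 GB; unused 21 GB.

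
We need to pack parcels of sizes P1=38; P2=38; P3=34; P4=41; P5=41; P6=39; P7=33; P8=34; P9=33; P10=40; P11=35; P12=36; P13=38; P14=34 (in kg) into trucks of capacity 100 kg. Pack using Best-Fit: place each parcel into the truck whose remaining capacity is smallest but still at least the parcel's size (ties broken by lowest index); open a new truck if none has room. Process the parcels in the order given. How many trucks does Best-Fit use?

7

truck 1: place P1 (38 kg), 62 kg left
truck 1: place P2 (38 kg), 24 kg left
truck 2: place P3 (34 kg), 66 kg left
truck 2: place P4 (41 kg), 25 kg left
truck 3: place P5 (41 kg), 59 kg left
truck 3: place P6 (39 kg), 20 kg left
truck 4: place P7 (33 kg), 67 kg left
truck 4: place P8 (34 kg), 33 kg left
truck 4: place P9 (33 kg), 0 kg left
truck 5: place P10 (40 kg), 60 kg left
truck 5: place P11 (35 kg), 25 kg left
truck 6: place P12 (36 kg), 64 kg left
truck 6: place P13 (38 kg), 26 kg left
truck 7: place P14 (34 kg), 66 kg left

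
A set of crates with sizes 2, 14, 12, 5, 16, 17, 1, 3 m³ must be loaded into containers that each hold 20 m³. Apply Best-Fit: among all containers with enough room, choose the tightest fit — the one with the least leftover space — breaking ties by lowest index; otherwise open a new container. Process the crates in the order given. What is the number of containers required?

Put 2 m³ in container 1; 18 m³ remain.
Put 14 m³ in container 1; 4 m³ remain.
Put 12 m³ in container 2; 8 m³ remain.
Put 5 m³ in container 2; 3 m³ remain.
Put 16 m³ in container 3; 4 m³ remain.
Put 17 m³ in container 4; 3 m³ remain.
Put 1 m³ in container 2; 2 m³ remain.
Put 3 m³ in container 4; 0 m³ remain.

4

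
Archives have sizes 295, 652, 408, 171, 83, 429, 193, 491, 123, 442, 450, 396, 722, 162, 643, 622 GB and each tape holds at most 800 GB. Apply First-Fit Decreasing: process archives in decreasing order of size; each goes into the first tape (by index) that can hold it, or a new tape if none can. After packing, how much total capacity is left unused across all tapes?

Sorted descending: 722, 652, 643, 622, 491, 450, 442, 429, 408, 396, 295, 193, 171, 162, 123, 83.
Put 722 GB in tape 1; 78 GB remain.
Put 652 GB in tape 2; 148 GB remain.
Put 643 GB in tape 3; 157 GB remain.
Put 622 GB in tape 4; 178 GB remain.
Put 491 GB in tape 5; 309 GB remain.
Put 450 GB in tape 6; 350 GB remain.
Put 442 GB in tape 7; 358 GB remain.
Put 429 GB in tape 8; 371 GB remain.
Put 408 GB in tape 9; 392 GB remain.
Put 396 GB in tape 10; 404 GB remain.
Put 295 GB in tape 5; 14 GB remain.
Put 193 GB in tape 6; 157 GB remain.
Put 171 GB in tape 4; 7 GB remain.
Put 162 GB in tape 7; 196 GB remain.
Put 123 GB in tape 2; 25 GB remain.
Put 83 GB in tape 3; 74 GB remain.
10 tapes × 800 GB = 8000 GB; used 6282 GB; unused 1718 GB.

1718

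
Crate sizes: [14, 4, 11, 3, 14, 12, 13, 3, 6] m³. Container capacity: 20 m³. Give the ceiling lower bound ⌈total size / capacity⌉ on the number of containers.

4 containers

Total size = 14 + 4 + 11 + 3 + 14 + 12 + 13 + 3 + 6 = 80 m³.
⌈80 / 20⌉ = 4.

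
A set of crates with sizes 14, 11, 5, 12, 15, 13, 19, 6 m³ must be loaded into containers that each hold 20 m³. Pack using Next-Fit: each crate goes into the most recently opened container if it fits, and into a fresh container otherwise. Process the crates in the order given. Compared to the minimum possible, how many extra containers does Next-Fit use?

1

Next-Fit: [14] [11,5] [12] [15] [13] [19] [6] → 7 containers.
6 crates exceed 10 m³ (half the capacity), and no two of those can share a container, so at least 6 containers are needed.
An optimal packing achieves that bound: [19] [15,5] [14,6] [13] [12] [11] → 6 containers.
Excess: 7 − 6 = 1.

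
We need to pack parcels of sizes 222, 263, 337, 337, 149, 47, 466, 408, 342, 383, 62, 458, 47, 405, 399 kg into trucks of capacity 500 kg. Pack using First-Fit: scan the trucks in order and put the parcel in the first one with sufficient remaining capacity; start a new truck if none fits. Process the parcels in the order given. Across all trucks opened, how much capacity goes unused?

Put 222 kg in truck 1; 278 kg remain.
Put 263 kg in truck 1; 15 kg remain.
Put 337 kg in truck 2; 163 kg remain.
Put 337 kg in truck 3; 163 kg remain.
Put 149 kg in truck 2; 14 kg remain.
Put 47 kg in truck 3; 116 kg remain.
Put 466 kg in truck 4; 34 kg remain.
Put 408 kg in truck 5; 92 kg remain.
Put 342 kg in truck 6; 158 kg remain.
Put 383 kg in truck 7; 117 kg remain.
Put 62 kg in truck 3; 54 kg remain.
Put 458 kg in truck 8; 42 kg remain.
Put 47 kg in truck 3; 7 kg remain.
Put 405 kg in truck 9; 95 kg remain.
Put 399 kg in truck 10; 101 kg remain.
10 trucks × 500 kg = 5000 kg; used 4325 kg; unused 675 kg.

675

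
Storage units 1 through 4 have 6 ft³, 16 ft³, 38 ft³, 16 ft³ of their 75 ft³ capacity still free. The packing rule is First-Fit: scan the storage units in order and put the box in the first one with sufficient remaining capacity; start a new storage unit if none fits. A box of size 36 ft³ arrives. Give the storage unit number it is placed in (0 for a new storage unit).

Storage units with room: storage unit 3 (38 ft³).
The first with room is storage unit 3.

3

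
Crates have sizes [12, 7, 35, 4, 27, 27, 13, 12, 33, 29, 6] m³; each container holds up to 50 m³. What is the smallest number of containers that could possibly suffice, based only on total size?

Total size = 12 + 7 + 35 + 4 + 27 + 27 + 13 + 12 + 33 + 29 + 6 = 205 m³.
⌈205 / 50⌉ = 5.

5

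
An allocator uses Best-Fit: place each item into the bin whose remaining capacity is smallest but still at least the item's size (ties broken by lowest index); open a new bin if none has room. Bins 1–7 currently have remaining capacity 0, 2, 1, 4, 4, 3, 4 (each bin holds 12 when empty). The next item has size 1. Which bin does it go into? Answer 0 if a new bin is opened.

3

Bins with room: bin 2 (2), bin 3 (1), bin 4 (4), bin 5 (4), bin 6 (3), bin 7 (4).
Tightest fit is bin 3 with 1 free.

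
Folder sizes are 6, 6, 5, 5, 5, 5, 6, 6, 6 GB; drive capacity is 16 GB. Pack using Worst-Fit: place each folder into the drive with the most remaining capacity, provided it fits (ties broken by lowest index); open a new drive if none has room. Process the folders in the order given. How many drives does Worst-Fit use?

4 drives

drive 1: place 6 GB, 10 GB left
drive 1: place 6 GB, 4 GB left
drive 2: place 5 GB, 11 GB left
drive 2: place 5 GB, 6 GB left
drive 2: place 5 GB, 1 GB left
drive 3: place 5 GB, 11 GB left
drive 3: place 6 GB, 5 GB left
drive 4: place 6 GB, 10 GB left
drive 4: place 6 GB, 4 GB left
Final drives: [6,6] [5,5,5] [5,6] [6,6].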